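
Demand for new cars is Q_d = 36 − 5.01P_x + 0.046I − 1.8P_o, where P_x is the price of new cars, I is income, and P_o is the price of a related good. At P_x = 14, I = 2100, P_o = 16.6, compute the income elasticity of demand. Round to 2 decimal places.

2.97

Evaluating quantity at (P_x, I, P_o) gives Q_d = 36 − 5.01(14) + 0.046(2100) − 1.8(16.6) = 36 − 70.14 + 96.6 − 29.88 = 32.58.
∂Q_d/∂I = +0.046, so E_I = 0.046·(2100/32.58) ≈ 2.97.
E_I > 1: normal good (luxury).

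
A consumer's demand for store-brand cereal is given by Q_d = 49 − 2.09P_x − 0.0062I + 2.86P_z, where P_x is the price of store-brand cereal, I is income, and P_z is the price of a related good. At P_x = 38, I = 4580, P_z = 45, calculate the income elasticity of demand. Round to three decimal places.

First evaluate Q_d: 49 − 2.09(38) − 0.0062(4580) + 2.86(45) = 49 − 79.42 − 28.396 + 128.7 = 69.884.
∂Q_d/∂I = −0.0062, so E_I = -0.0062·(4580/69.884) ≈ -0.406.
E_I < 0: inferior good.

-0.406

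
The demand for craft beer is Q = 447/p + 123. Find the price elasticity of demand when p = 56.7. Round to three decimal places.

At p = 56.7, Q = 130.8836.
dQ/dp = −447/p² = −0.139.
Point elasticity E = (dQ/dp)·(p/Q) = -0.139 × 56.7/130.8836 ≈ -0.060.
|E| < 1, so demand is inelastic at this price.

-0.060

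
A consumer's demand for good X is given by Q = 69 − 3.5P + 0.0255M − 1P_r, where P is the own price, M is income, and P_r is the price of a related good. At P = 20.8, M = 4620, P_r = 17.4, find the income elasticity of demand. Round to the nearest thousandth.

First evaluate Q: 69 − 3.5(20.8) + 0.0255(4620) − 1(17.4) = 69 − 72.8 + 117.81 − 17.4 = 96.61.
∂Q/∂M = +0.0255, so E_I = 0.0255·(4620/96.61) ≈ 1.219.
E_I > 1: normal good (luxury).

1.219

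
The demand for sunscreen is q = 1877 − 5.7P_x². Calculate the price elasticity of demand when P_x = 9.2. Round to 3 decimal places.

At P_x = 9.2, q = 1394.552.
dq/dP_x = −2·5.7·P_x = −104.88.
Point elasticity E = (dq/dP_x)·(P_x/q) = -104.88 × 9.2/1394.552 ≈ -0.692.
|E| < 1, so demand is inelastic at this price.

-0.692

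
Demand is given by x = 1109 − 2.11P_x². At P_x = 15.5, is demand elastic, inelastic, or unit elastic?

At P_x = 15.5, x = 602.0725.
dx/dP_x = −2·2.11·P_x = −65.41.
Point elasticity E = (dx/dP_x)·(P_x/x) = -65.41 × 15.5/602.0725 ≈ -1.684.
|E| ≈ 1.684 > 1, so demand is elastic.

elastic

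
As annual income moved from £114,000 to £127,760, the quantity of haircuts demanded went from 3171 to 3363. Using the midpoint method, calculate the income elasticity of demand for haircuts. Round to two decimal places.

%ΔQ = (3363 − 3171)/[(3171+3363)/2] = 192/3267 ≈ 0.0588.
%ΔY = (127,760 − 114,000)/[(114,000+127,760)/2] = 13760/120880 ≈ 0.1138.
E_I = %ΔQ/%ΔY ≈ 0.52.
E_I ∈ (0,1): normal good (necessity).

0.52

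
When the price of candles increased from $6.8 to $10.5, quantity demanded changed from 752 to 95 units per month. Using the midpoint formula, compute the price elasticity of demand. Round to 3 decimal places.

-3.627

%ΔQ = (95 − 752)/[(752 + 95)/2] = -657/423.5 ≈ -1.5514.
%ΔP = (10.5 − 6.8)/[(6.8 + 10.5)/2] = 3.7/8.65 ≈ 0.4277.
Arc elasticity E = %ΔQ/%ΔP ≈ -1.5514/0.4277 ≈ -3.627.
|E| > 1: demand is elastic over this range.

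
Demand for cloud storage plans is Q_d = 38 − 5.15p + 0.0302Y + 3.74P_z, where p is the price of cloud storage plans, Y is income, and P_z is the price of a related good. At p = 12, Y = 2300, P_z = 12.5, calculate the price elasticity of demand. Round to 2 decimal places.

-0.67

Evaluating quantity at (p, Y, P_z) gives Q_d = 38 − 5.15(12) + 0.0302(2300) + 3.74(12.5) = 38 − 61.8 + 69.46 + 46.75 = 92.41.
∂Q_d/∂p = −5.15, so E_p = (−5.15)·(12/92.41) ≈ -0.67.
|E_p| < 1: demand is inelastic.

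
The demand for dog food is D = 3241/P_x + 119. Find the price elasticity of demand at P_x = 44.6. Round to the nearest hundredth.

-0.38

At P_x = 44.6, D = 191.6682.
dD/dP_x = −3241/P_x² = −1.6293.
Point elasticity E = (dD/dP_x)·(P_x/D) = -1.6293 × 44.6/191.6682 ≈ -0.38.
|E| < 1, so demand is inelastic at this price.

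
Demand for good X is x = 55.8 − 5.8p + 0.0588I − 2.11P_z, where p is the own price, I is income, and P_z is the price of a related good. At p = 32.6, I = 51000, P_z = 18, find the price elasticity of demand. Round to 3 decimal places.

-0.067

First evaluate x: 55.8 − 5.8(32.6) + 0.0588(51000) − 2.11(18) = 55.8 − 189.08 + 2998.8 − 37.98 = 2827.54.
∂x/∂p = −5.8, so E_p = (−5.8)·(32.6/2827.54) ≈ -0.067.
|E_p| < 1: demand is inelastic.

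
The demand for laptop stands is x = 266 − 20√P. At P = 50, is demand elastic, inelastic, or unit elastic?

At P = 50, x = 124.5786.
dx/dP = −20/(2√P) = −20/(2·7.0711).
Point elasticity E = (dx/dP)·(P/x) = -1.4142 × 50/124.5786 ≈ -0.568.
|E| ≈ 0.568 < 1, so demand is inelastic.

inelastic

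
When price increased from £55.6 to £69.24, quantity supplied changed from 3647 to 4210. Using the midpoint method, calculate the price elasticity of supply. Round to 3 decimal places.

0.656

%ΔQ = (4210 − 3647)/[(3647 + 4210)/2] = 563/3928.5 ≈ 0.1433.
%ΔP = (69.24 − 55.6)/[(55.6 + 69.24)/2] = 13.64/62.42 ≈ 0.2185.
Arc elasticity E = %ΔQ/%ΔP ≈ 0.1433/0.2185 ≈ 0.656.
|E| < 1: supply is inelastic over this range.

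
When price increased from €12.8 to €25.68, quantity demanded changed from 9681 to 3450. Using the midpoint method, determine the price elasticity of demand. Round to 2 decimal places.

-1.42

%ΔQ = (3450 − 9681)/[(9681 + 3450)/2] = -6231/6565.5 ≈ -0.9491.
%ΔP = (25.68 − 12.8)/[(12.8 + 25.68)/2] = 12.88/19.24 ≈ 0.6694.
Arc elasticity E = %ΔQ/%ΔP ≈ -0.9491/0.6694 ≈ -1.42.
|E| > 1: demand is elastic over this range.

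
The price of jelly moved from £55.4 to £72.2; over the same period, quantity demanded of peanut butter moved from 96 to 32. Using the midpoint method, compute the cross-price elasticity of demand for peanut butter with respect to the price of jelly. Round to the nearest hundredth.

-3.80

%ΔQ_x = (32 − 96)/[(96+32)/2] = -64/64 ≈ -1.0000.
%ΔP_y = (72.2 − 55.4)/[(55.4+72.2)/2] ≈ 0.2633.
E_xy = -1.0000/0.2633 ≈ -3.80.
E_xy < 0, so peanut butter and jelly are complements.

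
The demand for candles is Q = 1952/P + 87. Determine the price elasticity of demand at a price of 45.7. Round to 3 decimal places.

At P = 45.7, Q = 129.7133.
dQ/dP = −1952/P² = −0.9346.
Point elasticity E = (dQ/dP)·(P/Q) = -0.9346 × 45.7/129.7133 ≈ -0.329.
|E| < 1, so demand is inelastic at this price.

-0.329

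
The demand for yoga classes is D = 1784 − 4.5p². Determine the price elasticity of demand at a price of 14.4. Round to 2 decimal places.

-2.19

At p = 14.4, D = 850.88.
dD/dp = −2·4.5·p = −129.6.
Point elasticity E = (dD/dp)·(p/D) = -129.6 × 14.4/850.88 ≈ -2.19.
|E| > 1, so demand is elastic at this price.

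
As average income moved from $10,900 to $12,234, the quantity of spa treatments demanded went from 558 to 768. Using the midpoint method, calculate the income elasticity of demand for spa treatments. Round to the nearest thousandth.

2.746

%ΔQ = (768 − 558)/[(558+768)/2] = 210/663 ≈ 0.3167.
%ΔI = (12,234 − 10,900)/[(10,900+12,234)/2] = 1334/11567 ≈ 0.1153.
E_I = %ΔQ/%ΔI ≈ 2.746.
E_I > 1: normal good (luxury).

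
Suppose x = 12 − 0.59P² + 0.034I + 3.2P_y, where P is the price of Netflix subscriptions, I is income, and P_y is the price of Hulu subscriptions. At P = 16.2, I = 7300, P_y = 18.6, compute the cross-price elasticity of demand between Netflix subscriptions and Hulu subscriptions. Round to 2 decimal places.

First evaluate x: 12 − 0.59(16.2)² + 0.034(7300) + 3.2(18.6) = 12 − 154.8396 + 248.2 + 59.52 = 164.8804.
∂x/∂P_y = +3.2, so E_xy = 3.2·(18.6/164.8804) ≈ 0.36.
E_xy > 0: the goods are substitutes.

0.36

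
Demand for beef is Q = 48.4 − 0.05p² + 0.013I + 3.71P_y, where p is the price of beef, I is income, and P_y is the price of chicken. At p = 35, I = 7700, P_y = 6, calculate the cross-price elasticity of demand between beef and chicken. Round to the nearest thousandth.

Q = 48.4 − 0.05(35)² + 0.013(7700) + 3.71(6) = 48.4 − 61.25 + 100.1 + 22.26 = 109.51.
∂Q/∂P_y = +3.71, so E_xy = 3.71·(6/109.51) ≈ 0.203.
E_xy > 0: the goods are substitutes.

0.203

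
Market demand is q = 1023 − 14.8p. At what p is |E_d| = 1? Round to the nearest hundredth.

34.56

For linear demand q = a − bp, E = −bp/(a − bp). |E| = 1 ⇒ bp = a − bp ⇒ p = a/(2b).
p = 1023/(2·14.8) ≈ 34.56.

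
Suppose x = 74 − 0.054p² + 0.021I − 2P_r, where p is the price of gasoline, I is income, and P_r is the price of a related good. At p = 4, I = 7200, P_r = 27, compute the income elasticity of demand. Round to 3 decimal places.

0.888

First evaluate x: 74 − 0.054(4)² + 0.021(7200) − 2(27) = 74 − 0.864 + 151.2 − 54 = 170.336.
∂x/∂I = +0.021, so E_I = 0.021·(7200/170.336) ≈ 0.888.
E_I ∈ (0,1): normal good (necessity).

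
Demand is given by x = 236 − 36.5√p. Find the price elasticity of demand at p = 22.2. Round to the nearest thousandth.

At p = 22.2, x = 64.0234.
dx/dp = −36.5/(2√p) = −36.5/(2·4.7117).
Point elasticity E = (dx/dp)·(p/x) = -3.8733 × 22.2/64.0234 ≈ -1.343.
|E| > 1, so demand is elastic at this price.

-1.343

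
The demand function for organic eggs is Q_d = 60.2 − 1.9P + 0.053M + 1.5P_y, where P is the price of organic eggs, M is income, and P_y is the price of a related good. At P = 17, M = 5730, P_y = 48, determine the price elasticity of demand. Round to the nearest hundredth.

Substituting, Q_d = 60.2 − 1.9(17) + 0.053(5730) + 1.5(48) = 60.2 − 32.3 + 303.69 + 72 = 403.59.
∂Q_d/∂P = −1.9, so E_p = (−1.9)·(17/403.59) ≈ -0.08.
|E_p| < 1: demand is inelastic.

-0.08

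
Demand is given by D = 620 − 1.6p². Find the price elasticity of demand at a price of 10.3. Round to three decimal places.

-0.754

At p = 10.3, D = 450.256.
dD/dp = −2·1.6·p = −32.96.
Point elasticity E = (dD/dp)·(p/D) = -32.96 × 10.3/450.256 ≈ -0.754.
|E| < 1, so demand is inelastic at this price.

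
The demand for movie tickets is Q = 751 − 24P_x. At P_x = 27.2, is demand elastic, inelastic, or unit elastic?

At P_x = 27.2, Q = 98.2.
dQ/dP_x = −24.
Point elasticity E = (dQ/dP_x)·(P_x/Q) = -24 × 27.2/98.2 ≈ -6.648.
|E| ≈ 6.648 > 1, so demand is elastic.

elastic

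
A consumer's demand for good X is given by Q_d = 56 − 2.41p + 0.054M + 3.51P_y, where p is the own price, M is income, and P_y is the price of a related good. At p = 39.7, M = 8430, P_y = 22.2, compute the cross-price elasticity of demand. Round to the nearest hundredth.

First evaluate Q_d: 56 − 2.41(39.7) + 0.054(8430) + 3.51(22.2) = 56 − 95.677 + 455.22 + 77.922 = 493.465.
∂Q_d/∂P_y = +3.51, so E_xy = 3.51·(22.2/493.465) ≈ 0.16.
E_xy > 0: the goods are substitutes.

0.16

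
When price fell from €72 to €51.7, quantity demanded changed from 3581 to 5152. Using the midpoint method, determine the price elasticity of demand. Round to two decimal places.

-1.10

%Δq = (5152 − 3581)/[(3581 + 5152)/2] = 1571/4366.5 ≈ 0.3598.
%ΔP = (51.7 − 72)/[(72 + 51.7)/2] = -20.3/61.85 ≈ -0.3282.
Arc elasticity E = %Δq/%ΔP ≈ 0.3598/-0.3282 ≈ -1.10.
|E| > 1: demand is elastic over this range.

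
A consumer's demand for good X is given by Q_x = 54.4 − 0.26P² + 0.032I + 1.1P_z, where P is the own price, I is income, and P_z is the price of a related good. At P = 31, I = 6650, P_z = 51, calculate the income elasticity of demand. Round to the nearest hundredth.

Substituting, Q_x = 54.4 − 0.26(31)² + 0.032(6650) + 1.1(51) = 54.4 − 249.86 + 212.8 + 56.1 = 73.44.
∂Q_x/∂I = +0.032, so E_I = 0.032·(6650/73.44) ≈ 2.90.
E_I > 1: normal good (luxury).

2.90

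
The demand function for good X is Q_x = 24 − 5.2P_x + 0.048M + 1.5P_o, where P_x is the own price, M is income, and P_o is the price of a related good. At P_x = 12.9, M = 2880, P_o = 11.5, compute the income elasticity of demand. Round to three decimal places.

1.230

First evaluate Q_x: 24 − 5.2(12.9) + 0.048(2880) + 1.5(11.5) = 24 − 67.08 + 138.24 + 17.25 = 112.41.
∂Q_x/∂M = +0.048, so E_I = 0.048·(2880/112.41) ≈ 1.230.
E_I > 1: normal good (luxury).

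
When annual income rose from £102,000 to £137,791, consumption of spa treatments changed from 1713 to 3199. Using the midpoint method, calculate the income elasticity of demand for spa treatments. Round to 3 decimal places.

2.027

%ΔQ = (3199 − 1713)/[(1713+3199)/2] = 1486/2456 ≈ 0.6050.
%ΔI = (137,791 − 102,000)/[(102,000+137,791)/2] = 35791/119895.5 ≈ 0.2985.
E_I = %ΔQ/%ΔI ≈ 2.027.
E_I > 1: normal good (luxury).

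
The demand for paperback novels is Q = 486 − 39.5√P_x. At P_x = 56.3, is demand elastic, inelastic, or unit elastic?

inelastic

At P_x = 56.3, Q = 189.6184.
dQ/dP_x = −39.5/(2√P_x) = −39.5/(2·7.5033).
Point elasticity E = (dQ/dP_x)·(P_x/Q) = -2.6322 × 56.3/189.6184 ≈ -0.782.
|E| ≈ 0.782 < 1, so demand is inelastic.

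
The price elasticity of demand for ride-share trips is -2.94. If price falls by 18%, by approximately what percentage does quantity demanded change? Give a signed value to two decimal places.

52.92

%ΔQ ≈ E × %ΔP = (-2.94) × (-18%) = 52.92%.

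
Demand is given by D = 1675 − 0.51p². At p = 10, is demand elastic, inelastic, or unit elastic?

inelastic

At p = 10, D = 1624.
dD/dp = −2·0.51·p = −10.2.
Point elasticity E = (dD/dp)·(p/D) = -10.2 × 10/1624 ≈ -0.063.
|E| ≈ 0.063 < 1, so demand is inelastic.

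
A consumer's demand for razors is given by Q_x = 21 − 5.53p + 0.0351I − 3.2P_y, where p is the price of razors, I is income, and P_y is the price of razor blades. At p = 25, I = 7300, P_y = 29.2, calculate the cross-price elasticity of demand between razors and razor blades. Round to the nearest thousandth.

First evaluate Q_x: 21 − 5.53(25) + 0.0351(7300) − 3.2(29.2) = 21 − 138.25 + 256.23 − 93.44 = 45.54.
∂Q_x/∂P_y = −3.2, so E_xy = -3.2·(29.2/45.54) ≈ -2.052.
E_xy < 0: the goods are complements.

-2.052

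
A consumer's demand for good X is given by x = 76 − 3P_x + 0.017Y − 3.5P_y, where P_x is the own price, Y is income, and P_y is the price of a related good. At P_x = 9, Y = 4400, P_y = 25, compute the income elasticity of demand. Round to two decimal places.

Evaluating quantity at (P_x, Y, P_y) gives x = 76 − 3(9) + 0.017(4400) − 3.5(25) = 76 − 27 + 74.8 − 87.5 = 36.3.
∂x/∂Y = +0.017, so E_I = 0.017·(4400/36.3) ≈ 2.06.
E_I > 1: normal good (luxury).

2.06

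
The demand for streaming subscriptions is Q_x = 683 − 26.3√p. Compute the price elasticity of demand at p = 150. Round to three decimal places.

-0.446

At p = 150, Q_x = 360.8921.
dQ_x/dp = −26.3/(2√p) = −26.3/(2·12.2474).
Point elasticity E = (dQ_x/dp)·(p/Q_x) = -1.0737 × 150/360.8921 ≈ -0.446.
|E| < 1, so demand is inelastic at this price.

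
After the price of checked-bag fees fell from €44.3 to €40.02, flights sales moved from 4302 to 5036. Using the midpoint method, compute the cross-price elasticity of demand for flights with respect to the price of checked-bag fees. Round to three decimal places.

-1.549

%ΔQ_x = (5036 − 4302)/[(4302+5036)/2] = 734/4669 ≈ 0.1572.
%ΔP_y = (40.02 − 44.3)/[(44.3+40.02)/2] ≈ -0.1015.
E_xy = 0.1572/-0.1015 ≈ -1.549.
E_xy < 0, so flights and checked-bag fees are complements.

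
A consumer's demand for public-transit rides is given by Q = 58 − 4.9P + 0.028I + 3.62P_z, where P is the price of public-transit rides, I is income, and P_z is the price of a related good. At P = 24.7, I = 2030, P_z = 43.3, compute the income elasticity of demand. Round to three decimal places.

Q = 58 − 4.9(24.7) + 0.028(2030) + 3.62(43.3) = 58 − 121.03 + 56.84 + 156.746 = 150.556.
∂Q/∂I = +0.028, so E_I = 0.028·(2030/150.556) ≈ 0.378.
E_I ∈ (0,1): normal good (necessity).

0.378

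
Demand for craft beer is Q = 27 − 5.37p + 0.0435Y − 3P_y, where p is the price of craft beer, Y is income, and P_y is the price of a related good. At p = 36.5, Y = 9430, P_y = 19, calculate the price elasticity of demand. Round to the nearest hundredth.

Q = 27 − 5.37(36.5) + 0.0435(9430) − 3(19) = 27 − 196.005 + 410.205 − 57 = 184.2.
∂Q/∂p = −5.37, so E_p = (−5.37)·(36.5/184.2) ≈ -1.06.
|E_p| > 1: demand is elastic.

-1.06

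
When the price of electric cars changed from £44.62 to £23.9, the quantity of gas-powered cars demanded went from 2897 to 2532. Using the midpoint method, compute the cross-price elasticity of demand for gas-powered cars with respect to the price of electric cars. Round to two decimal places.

0.22

%ΔQ_x = (2532 − 2897)/[(2897+2532)/2] = -365/2714.5 ≈ -0.1345.
%ΔP_y = (23.9 − 44.62)/[(44.62+23.9)/2] ≈ -0.6048.
E_xy = -0.1345/-0.6048 ≈ 0.22.
E_xy > 0, so gas-powered cars and electric cars are substitutes.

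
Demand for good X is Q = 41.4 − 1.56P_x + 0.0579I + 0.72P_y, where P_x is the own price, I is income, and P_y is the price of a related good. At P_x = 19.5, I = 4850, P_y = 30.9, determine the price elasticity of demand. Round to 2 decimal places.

Evaluating quantity at (P_x, I, P_y) gives Q = 41.4 − 1.56(19.5) + 0.0579(4850) + 0.72(30.9) = 41.4 − 30.42 + 280.815 + 22.248 = 314.043.
∂Q/∂P_x = −1.56, so E_p = (−1.56)·(19.5/314.043) ≈ -0.10.
|E_p| < 1: demand is inelastic.

-0.10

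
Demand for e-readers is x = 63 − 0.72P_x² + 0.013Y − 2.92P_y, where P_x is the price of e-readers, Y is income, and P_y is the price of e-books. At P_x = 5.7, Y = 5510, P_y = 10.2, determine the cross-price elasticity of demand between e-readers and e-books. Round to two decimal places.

-0.37

First evaluate x: 63 − 0.72(5.7)² + 0.013(5510) − 2.92(10.2) = 63 − 23.3928 + 71.63 − 29.784 = 81.4532.
∂x/∂P_y = −2.92, so E_xy = -2.92·(10.2/81.4532) ≈ -0.37.
E_xy < 0: the goods are complements.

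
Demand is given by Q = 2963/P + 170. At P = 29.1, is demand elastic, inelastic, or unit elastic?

inelastic

At P = 29.1, Q = 271.8213.
dQ/dP = −2963/P² = −3.499.
Point elasticity E = (dQ/dP)·(P/Q) = -3.499 × 29.1/271.8213 ≈ -0.375.
|E| ≈ 0.375 < 1, so demand is inelastic.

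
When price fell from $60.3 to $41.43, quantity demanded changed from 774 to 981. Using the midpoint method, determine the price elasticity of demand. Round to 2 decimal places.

%Δq = (981 − 774)/[(774 + 981)/2] = 207/877.5 ≈ 0.2359.
%ΔP = (41.43 − 60.3)/[(60.3 + 41.43)/2] = -18.87/50.865 ≈ -0.3710.
Arc elasticity E = %Δq/%ΔP ≈ 0.2359/-0.3710 ≈ -0.64.
|E| < 1: demand is inelastic over this range.

-0.64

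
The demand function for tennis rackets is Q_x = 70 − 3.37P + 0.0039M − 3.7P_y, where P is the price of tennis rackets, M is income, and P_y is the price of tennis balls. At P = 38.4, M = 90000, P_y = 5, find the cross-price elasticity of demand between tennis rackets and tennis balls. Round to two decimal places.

-0.07

First evaluate Q_x: 70 − 3.37(38.4) + 0.0039(90000) − 3.7(5) = 70 − 129.408 + 351 − 18.5 = 273.092.
∂Q_x/∂P_y = −3.7, so E_xy = -3.7·(5/273.092) ≈ -0.07.
E_xy < 0: the goods are complements.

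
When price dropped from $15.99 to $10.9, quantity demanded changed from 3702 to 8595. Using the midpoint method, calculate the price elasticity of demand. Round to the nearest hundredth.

-2.10

%Δq = (8595 − 3702)/[(3702 + 8595)/2] = 4893/6148.5 ≈ 0.7958.
%ΔP = (10.9 − 15.99)/[(15.99 + 10.9)/2] = -5.09/13.445 ≈ -0.3786.
Arc elasticity E = %Δq/%ΔP ≈ 0.7958/-0.3786 ≈ -2.10.
|E| > 1: demand is elastic over this range.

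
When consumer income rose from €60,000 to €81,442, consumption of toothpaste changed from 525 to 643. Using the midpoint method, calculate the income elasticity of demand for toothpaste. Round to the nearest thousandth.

0.666

%ΔQ = (643 − 525)/[(525+643)/2] = 118/584 ≈ 0.2021.
%ΔI = (81,442 − 60,000)/[(60,000+81,442)/2] = 21442/70721 ≈ 0.3032.
E_I = %ΔQ/%ΔI ≈ 0.666.
E_I ∈ (0,1): normal good (necessity).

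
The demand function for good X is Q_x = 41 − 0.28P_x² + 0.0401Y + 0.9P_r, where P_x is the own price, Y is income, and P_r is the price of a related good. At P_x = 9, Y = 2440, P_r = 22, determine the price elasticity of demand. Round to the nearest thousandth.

First evaluate Q_x: 41 − 0.28(9)² + 0.0401(2440) + 0.9(22) = 41 − 22.68 + 97.844 + 19.8 = 135.964.
∂Q_x/∂P_x = −2·0.28·P_x = -5.04, so E_p = -5.04·(9/135.964) ≈ -0.334.
|E_p| < 1: demand is inelastic.

-0.334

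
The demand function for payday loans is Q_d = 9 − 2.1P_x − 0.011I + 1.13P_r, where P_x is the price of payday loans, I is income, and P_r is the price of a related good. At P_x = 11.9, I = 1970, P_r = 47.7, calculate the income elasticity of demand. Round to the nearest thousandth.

Q_d = 9 − 2.1(11.9) − 0.011(1970) + 1.13(47.7) = 9 − 24.99 − 21.67 + 53.901 = 16.241.
∂Q_d/∂I = −0.011, so E_I = -0.011·(1970/16.241) ≈ -1.334.
E_I < 0: inferior good.

-1.334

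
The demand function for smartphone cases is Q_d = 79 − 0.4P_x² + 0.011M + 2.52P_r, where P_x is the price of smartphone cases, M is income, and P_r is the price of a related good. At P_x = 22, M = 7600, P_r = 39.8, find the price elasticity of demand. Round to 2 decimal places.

-5.59

First evaluate Q_d: 79 − 0.4(22)² + 0.011(7600) + 2.52(39.8) = 79 − 193.6 + 83.6 + 100.296 = 69.296.
∂Q_d/∂P_x = −2·0.4·P_x = -17.6, so E_p = -17.6·(22/69.296) ≈ -5.59.
|E_p| > 1: demand is elastic.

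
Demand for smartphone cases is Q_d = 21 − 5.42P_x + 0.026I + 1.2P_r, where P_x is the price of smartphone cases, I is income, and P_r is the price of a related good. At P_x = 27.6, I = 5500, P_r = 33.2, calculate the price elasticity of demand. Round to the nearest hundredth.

Q_d = 21 − 5.42(27.6) + 0.026(5500) + 1.2(33.2) = 21 − 149.592 + 143 + 39.84 = 54.248.
∂Q_d/∂P_x = −5.42, so E_p = (−5.42)·(27.6/54.248) ≈ -2.76.
|E_p| > 1: demand is elastic.

-2.76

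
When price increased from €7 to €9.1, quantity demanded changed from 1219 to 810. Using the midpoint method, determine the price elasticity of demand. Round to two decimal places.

%ΔQ = (810 − 1219)/[(1219 + 810)/2] = -409/1014.5 ≈ -0.4032.
%ΔP = (9.1 − 7)/[(7 + 9.1)/2] = 2.1/8.05 ≈ 0.2609.
Arc elasticity E = %ΔQ/%ΔP ≈ -0.4032/0.2609 ≈ -1.55.
|E| > 1: demand is elastic over this range.

-1.55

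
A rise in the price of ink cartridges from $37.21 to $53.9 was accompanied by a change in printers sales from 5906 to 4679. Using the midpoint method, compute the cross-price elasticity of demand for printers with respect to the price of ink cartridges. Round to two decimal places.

%ΔQ_x = (4679 − 5906)/[(5906+4679)/2] = -1227/5292.5 ≈ -0.2318.
%ΔP_y = (53.9 − 37.21)/[(37.21+53.9)/2] ≈ 0.3664.
E_xy = -0.2318/0.3664 ≈ -0.63.
E_xy < 0, so printers and ink cartridges are complements.

-0.63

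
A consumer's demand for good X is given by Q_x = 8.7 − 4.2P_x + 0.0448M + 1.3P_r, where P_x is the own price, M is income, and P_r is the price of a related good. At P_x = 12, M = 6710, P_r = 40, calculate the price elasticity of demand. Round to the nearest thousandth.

Evaluating quantity at (P_x, M, P_r) gives Q_x = 8.7 − 4.2(12) + 0.0448(6710) + 1.3(40) = 8.7 − 50.4 + 300.608 + 52 = 310.908.
∂Q_x/∂P_x = −4.2, so E_p = (−4.2)·(12/310.908) ≈ -0.162.
|E_p| < 1: demand is inelastic.

-0.162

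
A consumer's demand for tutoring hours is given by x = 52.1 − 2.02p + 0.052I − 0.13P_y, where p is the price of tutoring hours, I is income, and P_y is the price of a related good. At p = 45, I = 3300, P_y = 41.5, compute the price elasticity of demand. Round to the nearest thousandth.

Substituting, x = 52.1 − 2.02(45) + 0.052(3300) − 0.13(41.5) = 52.1 − 90.9 + 171.6 − 5.395 = 127.405.
∂x/∂p = −2.02, so E_p = (−2.02)·(45/127.405) ≈ -0.713.
|E_p| < 1: demand is inelastic.

-0.713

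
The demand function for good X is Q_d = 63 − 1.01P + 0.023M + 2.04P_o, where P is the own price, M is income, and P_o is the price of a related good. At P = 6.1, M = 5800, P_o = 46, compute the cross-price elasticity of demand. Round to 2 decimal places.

First evaluate Q_d: 63 − 1.01(6.1) + 0.023(5800) + 2.04(46) = 63 − 6.161 + 133.4 + 93.84 = 284.079.
∂Q_d/∂P_o = +2.04, so E_xy = 2.04·(46/284.079) ≈ 0.33.
E_xy > 0: the goods are substitutes.

0.33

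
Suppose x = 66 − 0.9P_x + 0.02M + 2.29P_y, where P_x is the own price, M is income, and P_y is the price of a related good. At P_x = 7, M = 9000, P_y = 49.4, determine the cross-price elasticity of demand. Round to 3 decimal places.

At the given point, x = 66 − 0.9(7) + 0.02(9000) + 2.29(49.4) = 66 − 6.3 + 180 + 113.126 = 352.826.
∂x/∂P_y = +2.29, so E_xy = 2.29·(49.4/352.826) ≈ 0.321.
E_xy > 0: the goods are substitutes.

0.321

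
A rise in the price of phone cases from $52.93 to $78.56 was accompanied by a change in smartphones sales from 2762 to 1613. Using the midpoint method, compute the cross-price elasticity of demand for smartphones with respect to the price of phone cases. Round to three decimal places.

%ΔQ_x = (1613 − 2762)/[(2762+1613)/2] = -1149/2187.5 ≈ -0.5253.
%ΔP_y = (78.56 − 52.93)/[(52.93+78.56)/2] ≈ 0.3898.
E_xy = -0.5253/0.3898 ≈ -1.347.
E_xy < 0, so smartphones and phone cases are complements.

-1.347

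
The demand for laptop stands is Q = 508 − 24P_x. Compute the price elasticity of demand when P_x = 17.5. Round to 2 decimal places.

-4.77

At P_x = 17.5, Q = 88.
dQ/dP_x = −24.
Point elasticity E = (dQ/dP_x)·(P_x/Q) = -24 × 17.5/88 ≈ -4.77.
|E| > 1, so demand is elastic at this price.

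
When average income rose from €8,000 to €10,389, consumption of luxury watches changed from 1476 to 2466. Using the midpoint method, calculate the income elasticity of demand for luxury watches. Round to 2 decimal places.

%ΔQ = (2466 − 1476)/[(1476+2466)/2] = 990/1971 ≈ 0.5023.
%ΔY = (10,389 − 8,000)/[(8,000+10,389)/2] = 2389/9194.5 ≈ 0.2598.
E_I = %ΔQ/%ΔY ≈ 1.93.
E_I > 1: normal good (luxury).

1.93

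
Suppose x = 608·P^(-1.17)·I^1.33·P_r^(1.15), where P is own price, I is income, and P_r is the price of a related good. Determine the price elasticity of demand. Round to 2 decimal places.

For a Cobb–Douglas (constant-elasticity) form x = A·P^α·…, the elasticity with respect to P equals the exponent α at every point.
Here the exponent on P is -1.17, so the price elasticity of demand is -1.17.

-1.17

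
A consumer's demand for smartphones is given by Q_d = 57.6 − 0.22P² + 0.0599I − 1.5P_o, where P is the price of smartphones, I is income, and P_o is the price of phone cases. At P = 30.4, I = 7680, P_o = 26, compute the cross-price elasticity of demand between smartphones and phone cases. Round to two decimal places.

-0.14

At the given point, Q_d = 57.6 − 0.22(30.4)² + 0.0599(7680) − 1.5(26) = 57.6 − 203.3152 + 460.032 − 39 = 275.3168.
∂Q_d/∂P_o = −1.5, so E_xy = -1.5·(26/275.3168) ≈ -0.14.
E_xy < 0: the goods are complements.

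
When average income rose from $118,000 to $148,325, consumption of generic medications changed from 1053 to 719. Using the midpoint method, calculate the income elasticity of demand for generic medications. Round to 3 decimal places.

%ΔQ = (719 − 1053)/[(1053+719)/2] = -334/886 ≈ -0.3770.
%ΔY = (148,325 − 118,000)/[(118,000+148,325)/2] = 30325/133162.5 ≈ 0.2277.
E_I = %ΔQ/%ΔY ≈ -1.655.
E_I < 0: inferior good.

-1.655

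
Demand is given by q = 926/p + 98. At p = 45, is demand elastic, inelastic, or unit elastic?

At p = 45, q = 118.5778.
dq/dp = −926/p² = −0.4573.
Point elasticity E = (dq/dp)·(p/q) = -0.4573 × 45/118.5778 ≈ -0.174.
|E| ≈ 0.174 < 1, so demand is inelastic.

inelastic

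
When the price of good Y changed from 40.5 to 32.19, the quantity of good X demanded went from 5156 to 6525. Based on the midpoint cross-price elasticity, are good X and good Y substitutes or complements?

%ΔQ_x = (6525 − 5156)/[(5156+6525)/2] = 1369/5840.5 ≈ 0.2344.
%ΔP_y = (32.19 − 40.5)/[(40.5+32.19)/2] ≈ -0.2286.
E_xy = 0.2344/-0.2286 ≈ -1.025.
E_xy < 0, so the goods are complements.

complements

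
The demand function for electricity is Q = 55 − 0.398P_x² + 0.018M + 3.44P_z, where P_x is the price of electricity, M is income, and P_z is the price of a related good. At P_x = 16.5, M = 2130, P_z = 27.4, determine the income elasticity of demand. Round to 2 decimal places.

Evaluating quantity at (P_x, M, P_z) gives Q = 55 − 0.398(16.5)² + 0.018(2130) + 3.44(27.4) = 55 − 108.3555 + 38.34 + 94.256 = 79.2405.
∂Q/∂M = +0.018, so E_I = 0.018·(2130/79.2405) ≈ 0.48.
E_I ∈ (0,1): normal good (necessity).

0.48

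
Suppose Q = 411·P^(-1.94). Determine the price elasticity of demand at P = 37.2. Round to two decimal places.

For a Cobb–Douglas (constant-elasticity) form Q = A·P^α·…, the elasticity with respect to P equals the exponent α at every point.
Here the exponent on P is -1.94, so the price elasticity of demand is -1.94.

-1.94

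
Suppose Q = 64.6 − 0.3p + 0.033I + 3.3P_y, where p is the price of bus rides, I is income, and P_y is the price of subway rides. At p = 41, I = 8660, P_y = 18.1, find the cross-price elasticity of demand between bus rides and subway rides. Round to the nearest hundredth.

At the given point, Q = 64.6 − 0.3(41) + 0.033(8660) + 3.3(18.1) = 64.6 − 12.3 + 285.78 + 59.73 = 397.81.
∂Q/∂P_y = +3.3, so E_xy = 3.3·(18.1/397.81) ≈ 0.15.
E_xy > 0: the goods are substitutes.

0.15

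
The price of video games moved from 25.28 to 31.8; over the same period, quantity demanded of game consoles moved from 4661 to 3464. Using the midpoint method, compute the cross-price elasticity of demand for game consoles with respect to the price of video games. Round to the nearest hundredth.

%ΔQ_x = (3464 − 4661)/[(4661+3464)/2] = -1197/4062.5 ≈ -0.2946.
%ΔP_y = (31.8 − 25.28)/[(25.28+31.8)/2] ≈ 0.2285.
E_xy = -0.2946/0.2285 ≈ -1.29.
E_xy < 0, so game consoles and video games are complements.

-1.29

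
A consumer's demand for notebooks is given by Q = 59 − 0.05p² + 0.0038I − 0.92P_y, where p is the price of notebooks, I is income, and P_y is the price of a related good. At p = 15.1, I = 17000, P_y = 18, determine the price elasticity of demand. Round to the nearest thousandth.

-0.238

First evaluate Q: 59 − 0.05(15.1)² + 0.0038(17000) − 0.92(18) = 59 − 11.4005 + 64.6 − 16.56 = 95.6395.
∂Q/∂p = −2·0.05·p = -1.51, so E_p = -1.51·(15.1/95.6395) ≈ -0.238.
|E_p| < 1: demand is inelastic.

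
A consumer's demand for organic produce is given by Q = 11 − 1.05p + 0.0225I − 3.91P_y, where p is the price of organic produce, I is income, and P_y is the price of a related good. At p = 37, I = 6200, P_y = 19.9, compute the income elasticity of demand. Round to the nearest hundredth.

Evaluating quantity at (p, I, P_y) gives Q = 11 − 1.05(37) + 0.0225(6200) − 3.91(19.9) = 11 − 38.85 + 139.5 − 77.809 = 33.841.
∂Q/∂I = +0.0225, so E_I = 0.0225·(6200/33.841) ≈ 4.12.
E_I > 1: normal good (luxury).

4.12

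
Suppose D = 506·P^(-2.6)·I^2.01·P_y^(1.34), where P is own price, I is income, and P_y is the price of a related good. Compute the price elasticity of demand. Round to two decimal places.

-2.60

For a Cobb–Douglas (constant-elasticity) form D = A·P^α·…, the elasticity with respect to P equals the exponent α at every point.
Here the exponent on P is -2.6, so the price elasticity of demand is -2.60.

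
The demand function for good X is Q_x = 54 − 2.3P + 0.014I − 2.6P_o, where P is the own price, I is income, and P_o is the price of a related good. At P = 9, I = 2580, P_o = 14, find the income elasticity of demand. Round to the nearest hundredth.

1.09

Q_x = 54 − 2.3(9) + 0.014(2580) − 2.6(14) = 54 − 20.7 + 36.12 − 36.4 = 33.02.
∂Q_x/∂I = +0.014, so E_I = 0.014·(2580/33.02) ≈ 1.09.
E_I > 1: normal good (luxury).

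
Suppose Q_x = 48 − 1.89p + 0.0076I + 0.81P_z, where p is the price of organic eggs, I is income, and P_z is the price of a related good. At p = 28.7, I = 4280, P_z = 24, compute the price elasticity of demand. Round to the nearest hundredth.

First evaluate Q_x: 48 − 1.89(28.7) + 0.0076(4280) + 0.81(24) = 48 − 54.243 + 32.528 + 19.44 = 45.725.
∂Q_x/∂p = −1.89, so E_p = (−1.89)·(28.7/45.725) ≈ -1.19.
|E_p| > 1: demand is elastic.

-1.19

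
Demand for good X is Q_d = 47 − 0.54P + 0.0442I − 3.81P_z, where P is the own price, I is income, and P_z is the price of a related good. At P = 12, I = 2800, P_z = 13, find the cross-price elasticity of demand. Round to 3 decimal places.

-0.432

At the given point, Q_d = 47 − 0.54(12) + 0.0442(2800) − 3.81(13) = 47 − 6.48 + 123.76 − 49.53 = 114.75.
∂Q_d/∂P_z = −3.81, so E_xy = -3.81·(13/114.75) ≈ -0.432.
E_xy < 0: the goods are complements.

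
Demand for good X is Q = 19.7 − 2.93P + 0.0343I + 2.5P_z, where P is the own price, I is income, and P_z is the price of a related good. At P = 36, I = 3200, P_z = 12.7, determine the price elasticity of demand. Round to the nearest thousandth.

-1.893

Evaluating quantity at (P, I, P_z) gives Q = 19.7 − 2.93(36) + 0.0343(3200) + 2.5(12.7) = 19.7 − 105.48 + 109.76 + 31.75 = 55.73.
∂Q/∂P = −2.93, so E_p = (−2.93)·(36/55.73) ≈ -1.893.
|E_p| > 1: demand is elastic.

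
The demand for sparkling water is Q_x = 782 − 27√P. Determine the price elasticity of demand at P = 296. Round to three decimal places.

At P = 296, Q_x = 317.4744.
dQ_x/dP = −27/(2√P) = −27/(2·17.2047).
Point elasticity E = (dQ_x/dP)·(P/Q_x) = -0.7847 × 296/317.4744 ≈ -0.732.
|E| < 1, so demand is inelastic at this price.

-0.732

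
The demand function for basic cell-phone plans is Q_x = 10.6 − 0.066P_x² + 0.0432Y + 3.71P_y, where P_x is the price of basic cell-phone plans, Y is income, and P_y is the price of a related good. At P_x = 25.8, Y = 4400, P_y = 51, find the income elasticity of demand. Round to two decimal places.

First evaluate Q_x: 10.6 − 0.066(25.8)² + 0.0432(4400) + 3.71(51) = 10.6 − 43.9322 + 190.08 + 189.21 = 345.9578.
∂Q_x/∂Y = +0.0432, so E_I = 0.0432·(4400/345.9578) ≈ 0.55.
E_I ∈ (0,1): normal good (necessity).

0.55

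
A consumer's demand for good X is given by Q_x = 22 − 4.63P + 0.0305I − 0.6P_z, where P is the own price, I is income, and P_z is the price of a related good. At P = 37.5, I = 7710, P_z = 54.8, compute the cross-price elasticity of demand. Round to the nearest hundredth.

-0.65

Evaluating quantity at (P, I, P_z) gives Q_x = 22 − 4.63(37.5) + 0.0305(7710) − 0.6(54.8) = 22 − 173.625 + 235.155 − 32.88 = 50.65.
∂Q_x/∂P_z = −0.6, so E_xy = -0.6·(54.8/50.65) ≈ -0.65.
E_xy < 0: the goods are complements.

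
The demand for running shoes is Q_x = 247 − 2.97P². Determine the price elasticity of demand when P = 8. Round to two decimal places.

At P = 8, Q_x = 56.92.
dQ_x/dP = −2·2.97·P = −47.52.
Point elasticity E = (dQ_x/dP)·(P/Q_x) = -47.52 × 8/56.92 ≈ -6.68.
|E| > 1, so demand is elastic at this price.

-6.68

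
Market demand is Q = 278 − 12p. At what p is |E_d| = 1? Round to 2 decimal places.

11.58

For linear demand Q = a − bp, E = −bp/(a − bp). |E| = 1 ⇒ bp = a − bp ⇒ p = a/(2b).
p = 278/(2·12) ≈ 11.58.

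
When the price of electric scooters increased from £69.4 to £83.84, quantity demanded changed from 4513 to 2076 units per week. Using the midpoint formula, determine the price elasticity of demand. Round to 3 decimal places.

-3.925

%Δq = (2076 − 4513)/[(4513 + 2076)/2] = -2437/3294.5 ≈ -0.7397.
%ΔP = (83.84 − 69.4)/[(69.4 + 83.84)/2] = 14.44/76.62 ≈ 0.1885.
Arc elasticity E = %Δq/%ΔP ≈ -0.7397/0.1885 ≈ -3.925.
|E| > 1: demand is elastic over this range.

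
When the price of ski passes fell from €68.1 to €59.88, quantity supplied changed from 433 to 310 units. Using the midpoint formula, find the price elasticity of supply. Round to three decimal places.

2.577

%ΔQ = (310 − 433)/[(433 + 310)/2] = -123/371.5 ≈ -0.3311.
%Δp = (59.88 − 68.1)/[(68.1 + 59.88)/2] = -8.22/63.99 ≈ -0.1285.
Arc elasticity E = %ΔQ/%Δp ≈ -0.3311/-0.1285 ≈ 2.577.
|E| > 1: supply is elastic over this range.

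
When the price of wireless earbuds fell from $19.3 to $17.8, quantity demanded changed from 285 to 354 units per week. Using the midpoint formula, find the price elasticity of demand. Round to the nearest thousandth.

-2.671

%Δq = (354 − 285)/[(285 + 354)/2] = 69/319.5 ≈ 0.2160.
%ΔP = (17.8 − 19.3)/[(19.3 + 17.8)/2] = -1.5/18.55 ≈ -0.0809.
Arc elasticity E = %Δq/%ΔP ≈ 0.2160/-0.0809 ≈ -2.671.
|E| > 1: demand is elastic over this range.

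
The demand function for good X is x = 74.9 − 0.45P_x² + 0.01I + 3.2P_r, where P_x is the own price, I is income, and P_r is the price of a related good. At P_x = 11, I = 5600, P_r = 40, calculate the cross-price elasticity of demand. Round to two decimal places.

First evaluate x: 74.9 − 0.45(11)² + 0.01(5600) + 3.2(40) = 74.9 − 54.45 + 56 + 128 = 204.45.
∂x/∂P_r = +3.2, so E_xy = 3.2·(40/204.45) ≈ 0.63.
E_xy > 0: the goods are substitutes.

0.63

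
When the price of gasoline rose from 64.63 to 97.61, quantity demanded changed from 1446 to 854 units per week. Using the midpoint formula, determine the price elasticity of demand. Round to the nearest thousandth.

-1.266

%ΔQ = (854 − 1446)/[(1446 + 854)/2] = -592/1150 ≈ -0.5148.
%Δp = (97.61 − 64.63)/[(64.63 + 97.61)/2] = 32.98/81.12 ≈ 0.4066.
Arc elasticity E = %ΔQ/%Δp ≈ -0.5148/0.4066 ≈ -1.266.
|E| > 1: demand is elastic over this range.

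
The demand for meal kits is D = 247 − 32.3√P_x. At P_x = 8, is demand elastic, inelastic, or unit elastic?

At P_x = 8, D = 155.6418.
dD/dP_x = −32.3/(2√P_x) = −32.3/(2·2.8284).
Point elasticity E = (dD/dP_x)·(P_x/D) = -5.7099 × 8/155.6418 ≈ -0.293.
|E| ≈ 0.293 < 1, so demand is inelastic.

inelastic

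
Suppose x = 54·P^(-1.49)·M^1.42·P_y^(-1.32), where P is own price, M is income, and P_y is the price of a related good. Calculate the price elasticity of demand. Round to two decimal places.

For a Cobb–Douglas (constant-elasticity) form x = A·P^α·…, the elasticity with respect to P equals the exponent α at every point.
Here the exponent on P is -1.49, so the price elasticity of demand is -1.49.

-1.49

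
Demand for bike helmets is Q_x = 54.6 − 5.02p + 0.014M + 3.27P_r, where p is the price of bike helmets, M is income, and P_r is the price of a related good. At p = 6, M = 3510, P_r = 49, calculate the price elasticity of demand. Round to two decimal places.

Substituting, Q_x = 54.6 − 5.02(6) + 0.014(3510) + 3.27(49) = 54.6 − 30.12 + 49.14 + 160.23 = 233.85.
∂Q_x/∂p = −5.02, so E_p = (−5.02)·(6/233.85) ≈ -0.13.
|E_p| < 1: demand is inelastic.

-0.13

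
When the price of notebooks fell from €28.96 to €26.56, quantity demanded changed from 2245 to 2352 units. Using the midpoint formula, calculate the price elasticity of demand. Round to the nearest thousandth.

%ΔQ = (2352 − 2245)/[(2245 + 2352)/2] = 107/2298.5 ≈ 0.0466.
%ΔP = (26.56 − 28.96)/[(28.96 + 26.56)/2] = -2.4/27.76 ≈ -0.0865.
Arc elasticity E = %ΔQ/%ΔP ≈ 0.0466/-0.0865 ≈ -0.538.
|E| < 1: demand is inelastic over this range.

-0.538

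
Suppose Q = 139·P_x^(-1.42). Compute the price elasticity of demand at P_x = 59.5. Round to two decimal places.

-1.42

For a Cobb–Douglas (constant-elasticity) form Q = A·P_x^α·…, the elasticity with respect to P_x equals the exponent α at every point.
Here the exponent on P_x is -1.42, so the price elasticity of demand is -1.42.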